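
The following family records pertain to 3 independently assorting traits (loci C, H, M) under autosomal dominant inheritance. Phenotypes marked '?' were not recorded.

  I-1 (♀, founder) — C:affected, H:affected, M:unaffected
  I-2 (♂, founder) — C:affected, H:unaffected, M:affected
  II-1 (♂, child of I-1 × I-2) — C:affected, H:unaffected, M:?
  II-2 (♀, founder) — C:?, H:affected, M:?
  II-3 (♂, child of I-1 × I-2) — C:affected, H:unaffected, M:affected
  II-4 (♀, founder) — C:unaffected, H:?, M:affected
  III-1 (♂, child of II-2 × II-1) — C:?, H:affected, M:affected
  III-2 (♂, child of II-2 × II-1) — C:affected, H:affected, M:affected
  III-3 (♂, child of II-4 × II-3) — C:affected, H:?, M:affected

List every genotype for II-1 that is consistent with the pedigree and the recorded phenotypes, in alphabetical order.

II-1 ∈ {CC hh Mm, CC hh mm, Cc hh Mm, Cc hh mm}

C/I-1 aff ·: Cc|CC
C/I-2 aff ·: Cc|CC
C/II-1 aff I-1×I-2: Cc|CC
C/II-2 ? ·: cc|Cc|CC
C/II-3 aff I-1×I-2: Cc|CC
C/II-4 un ·: cc
C/III-1 ? II-2×II-1: cc|Cc|CC
C/III-2 aff II-2×II-1: Cc|CC
C/III-3 aff II-4×II-3: Cc
⇒ C over [I-1,I-2,II-1,II-2,II-3,II-4,III-1,III-2,III-3]: 114 consistent
H/I-1 aff ·: Hh
H/I-2 un ·: hh
H/II-1 un I-1×I-2: hh
H/II-2 aff ·: Hh|HH
H/II-3 un I-1×I-2: hh
H/II-4 ? ·: hh|Hh|HH
H/III-1 aff II-2×II-1: Hh
H/III-2 aff II-2×II-1: Hh
H/III-3 ? II-4×II-3: hh|Hh
⇒ H over [I-1,I-2,II-1,II-2,II-3,II-4,III-1,III-2,III-3]: 8 consistent
M/I-1 un ·: mm
M/I-2 aff ·: Mm|MM
M/II-1 ? I-1×I-2: mm|Mm
M/II-2 ? ·: mm|Mm|MM
M/II-3 aff I-1×I-2: Mm
M/II-4 aff ·: Mm|MM
M/III-1 aff II-2×II-1: Mm|MM
M/III-2 aff II-2×II-1: Mm|MM
M/III-3 aff II-4×II-3: Mm|MM
⇒ M over [I-1,I-2,II-1,II-2,II-3,II-4,III-1,III-2,III-3]: 80 consistent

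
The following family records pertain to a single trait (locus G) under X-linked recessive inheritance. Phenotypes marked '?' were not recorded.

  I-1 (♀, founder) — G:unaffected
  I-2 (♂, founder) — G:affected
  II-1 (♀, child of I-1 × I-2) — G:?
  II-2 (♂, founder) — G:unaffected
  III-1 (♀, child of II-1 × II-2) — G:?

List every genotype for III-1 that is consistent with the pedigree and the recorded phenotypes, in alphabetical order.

III-1 ∈ {X^GX^G, X^GX^g}

G/I-1 un ·: X^GX^G|X^GX^g
G/I-2 aff ·: X^gY
G/II-1 ? I-1×I-2: X^GX^g|X^gX^g
G/II-2 un ·: X^GY
G/III-1 ? II-1×II-2: X^GX^G|X^GX^g
⇒ G over [I-1,I-2,II-1,II-2,III-1]: 5 consistent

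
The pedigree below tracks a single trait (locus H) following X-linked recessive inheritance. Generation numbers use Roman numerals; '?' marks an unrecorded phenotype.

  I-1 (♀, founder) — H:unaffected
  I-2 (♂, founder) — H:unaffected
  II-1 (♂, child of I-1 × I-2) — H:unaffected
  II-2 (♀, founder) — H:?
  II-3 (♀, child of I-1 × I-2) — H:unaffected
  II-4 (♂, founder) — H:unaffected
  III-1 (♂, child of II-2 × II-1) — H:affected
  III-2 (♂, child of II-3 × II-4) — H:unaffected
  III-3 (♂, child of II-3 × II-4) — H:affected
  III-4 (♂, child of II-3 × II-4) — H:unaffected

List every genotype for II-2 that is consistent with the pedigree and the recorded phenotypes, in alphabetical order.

II-2 ∈ {X^HX^h, X^hX^h}

H/I-1 un ·: X^HX^h
H/I-2 un ·: X^HY
H/II-1 un I-1×I-2: X^HY
H/II-2 ? ·: X^HX^h|X^hX^h
H/II-3 un I-1×I-2: X^HX^h
H/II-4 un ·: X^HY
H/III-1 aff II-2×II-1: X^hY
H/III-2 un II-3×II-4: X^HY
H/III-3 aff II-3×II-4: X^hY
H/III-4 un II-3×II-4: X^HY
⇒ H over [I-1,I-2,II-1,II-2,II-3,II-4,III-1,III-2,III-3,III-4]: 2 consistent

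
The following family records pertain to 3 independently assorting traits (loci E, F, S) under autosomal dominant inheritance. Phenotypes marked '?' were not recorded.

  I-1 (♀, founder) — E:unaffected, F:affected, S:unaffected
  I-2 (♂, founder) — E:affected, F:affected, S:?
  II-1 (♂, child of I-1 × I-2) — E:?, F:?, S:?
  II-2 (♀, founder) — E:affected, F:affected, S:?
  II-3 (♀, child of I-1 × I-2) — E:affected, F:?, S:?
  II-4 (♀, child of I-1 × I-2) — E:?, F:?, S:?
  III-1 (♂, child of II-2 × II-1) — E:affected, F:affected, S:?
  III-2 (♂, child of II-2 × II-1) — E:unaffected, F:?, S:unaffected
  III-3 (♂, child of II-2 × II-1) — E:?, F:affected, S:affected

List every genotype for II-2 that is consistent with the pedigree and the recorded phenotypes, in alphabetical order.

E/I-1 un ·: ee
E/I-2 aff ·: Ee|EE
E/II-1 ? I-1×I-2: ee|Ee
E/II-2 aff ·: Ee
E/II-3 aff I-1×I-2: Ee
E/II-4 ? I-1×I-2: ee|Ee
E/III-1 aff II-2×II-1: Ee|EE
E/III-2 un II-2×II-1: ee
E/III-3 ? II-2×II-1: ee|Ee|EE
⇒ E over [I-1,I-2,II-1,II-2,II-3,II-4,III-1,III-2,III-3]: 22 consistent
F/I-1 aff ·: Ff|FF
F/I-2 aff ·: Ff|FF
F/II-1 ? I-1×I-2: ff|Ff|FF
F/II-2 aff ·: Ff|FF
F/II-3 ? I-1×I-2: ff|Ff|FF
F/II-4 ? I-1×I-2: ff|Ff|FF
F/III-1 aff II-2×II-1: Ff|FF
F/III-2 ? II-2×II-1: ff|Ff|FF
F/III-3 aff II-2×II-1: Ff|FF
⇒ F over [I-1,I-2,II-1,II-2,II-3,II-4,III-1,III-2,III-3]: 529 consistent
S/I-1 un ·: ss
S/I-2 ? ·: ss|Ss|SS
S/II-1 ? I-1×I-2: ss|Ss
S/II-2 ? ·: ss|Ss
S/II-3 ? I-1×I-2: ss|Ss
S/II-4 ? I-1×I-2: ss|Ss
S/III-1 ? II-2×II-1: ss|Ss|SS
S/III-2 un II-2×II-1: ss
S/III-3 aff II-2×II-1: Ss|SS
⇒ S over [I-1,I-2,II-1,II-2,II-3,II-4,III-1,III-2,III-3]: 50 consistent

II-2 ∈ {Ee FF Ss, Ee FF ss, Ee Ff Ss, Ee Ff ss}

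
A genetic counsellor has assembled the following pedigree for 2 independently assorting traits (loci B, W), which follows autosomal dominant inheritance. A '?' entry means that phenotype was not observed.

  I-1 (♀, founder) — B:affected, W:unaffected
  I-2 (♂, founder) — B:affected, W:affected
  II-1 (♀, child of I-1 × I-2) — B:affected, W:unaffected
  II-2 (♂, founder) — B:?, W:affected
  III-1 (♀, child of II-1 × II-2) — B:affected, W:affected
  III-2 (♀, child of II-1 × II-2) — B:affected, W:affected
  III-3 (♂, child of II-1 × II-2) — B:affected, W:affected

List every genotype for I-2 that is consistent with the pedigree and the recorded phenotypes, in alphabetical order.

I-2 ∈ {BB Ww, Bb Ww}

B/I-1 aff ·: Bb|BB
B/I-2 aff ·: Bb|BB
B/II-1 aff I-1×I-2: Bb|BB
B/II-2 ? ·: bb|Bb|BB
B/III-1 aff II-1×II-2: Bb|BB
B/III-2 aff II-1×II-2: Bb|BB
B/III-3 aff II-1×II-2: Bb|BB
⇒ B over [I-1,I-2,II-1,II-2,III-1,III-2,III-3]: 91 consistent
W/I-1 un ·: ww
W/I-2 aff ·: Ww
W/II-1 un I-1×I-2: ww
W/II-2 aff ·: Ww|WW
W/III-1 aff II-1×II-2: Ww
W/III-2 aff II-1×II-2: Ww
W/III-3 aff II-1×II-2: Ww
⇒ W over [I-1,I-2,II-1,II-2,III-1,III-2,III-3]: 2 consistent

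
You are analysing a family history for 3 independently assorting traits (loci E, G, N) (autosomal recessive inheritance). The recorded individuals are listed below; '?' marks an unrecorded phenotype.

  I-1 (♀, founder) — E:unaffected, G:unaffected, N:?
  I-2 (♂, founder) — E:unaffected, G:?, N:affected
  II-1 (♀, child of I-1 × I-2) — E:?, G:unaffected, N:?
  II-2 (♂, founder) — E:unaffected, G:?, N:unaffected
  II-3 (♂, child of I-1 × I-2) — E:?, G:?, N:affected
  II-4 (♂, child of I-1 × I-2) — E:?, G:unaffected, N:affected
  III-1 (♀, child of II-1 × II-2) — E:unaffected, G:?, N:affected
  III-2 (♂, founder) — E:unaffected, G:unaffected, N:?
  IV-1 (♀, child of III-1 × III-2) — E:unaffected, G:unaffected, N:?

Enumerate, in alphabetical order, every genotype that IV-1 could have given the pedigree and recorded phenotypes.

IV-1 ∈ {EE GG Nn, EE GG nn, EE Gg Nn, EE Gg nn, Ee GG Nn, Ee GG nn, Ee Gg Nn, Ee Gg nn}

E/I-1 un ·: EE|Ee
E/I-2 un ·: EE|Ee
E/II-1 ? I-1×I-2: EE|Ee|ee
E/II-2 un ·: EE|Ee
E/II-3 ? I-1×I-2: EE|Ee|ee
E/II-4 ? I-1×I-2: EE|Ee|ee
E/III-1 un II-1×II-2: EE|Ee
E/III-2 un ·: EE|Ee
E/IV-1 un III-1×III-2: EE|Ee
⇒ E over [I-1,I-2,II-1,II-2,II-3,II-4,III-1,III-2,IV-1]: 490 consistent
G/I-1 un ·: GG|Gg
G/I-2 ? ·: GG|Gg|gg
G/II-1 un I-1×I-2: GG|Gg
G/II-2 ? ·: GG|Gg|gg
G/II-3 ? I-1×I-2: GG|Gg|gg
G/II-4 un I-1×I-2: GG|Gg
G/III-1 ? II-1×II-2: GG|Gg|gg
G/III-2 un ·: GG|Gg
G/IV-1 un III-1×III-2: GG|Gg
⇒ G over [I-1,I-2,II-1,II-2,II-3,II-4,III-1,III-2,IV-1]: 584 consistent
N/I-1 ? ·: Nn|nn
N/I-2 aff ·: nn
N/II-1 ? I-1×I-2: Nn|nn
N/II-2 un ·: Nn
N/II-3 aff I-1×I-2: nn
N/II-4 aff I-1×I-2: nn
N/III-1 aff II-1×II-2: nn
N/III-2 ? ·: NN|Nn|nn
N/IV-1 ? III-1×III-2: Nn|nn
⇒ N over [I-1,I-2,II-1,II-2,II-3,II-4,III-1,III-2,IV-1]: 12 consistent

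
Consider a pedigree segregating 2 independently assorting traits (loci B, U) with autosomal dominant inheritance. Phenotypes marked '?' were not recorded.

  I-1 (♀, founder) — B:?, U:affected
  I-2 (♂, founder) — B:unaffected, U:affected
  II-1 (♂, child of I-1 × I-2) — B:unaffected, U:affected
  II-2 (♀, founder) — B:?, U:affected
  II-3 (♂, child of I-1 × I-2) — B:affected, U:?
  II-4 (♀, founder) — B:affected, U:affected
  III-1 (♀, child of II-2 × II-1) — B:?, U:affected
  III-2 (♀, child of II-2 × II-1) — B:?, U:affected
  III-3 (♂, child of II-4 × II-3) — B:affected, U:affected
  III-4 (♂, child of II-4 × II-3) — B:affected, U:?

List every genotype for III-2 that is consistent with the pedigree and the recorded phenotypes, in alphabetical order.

B/I-1 ? ·: Bb
B/I-2 un ·: bb
B/II-1 un I-1×I-2: bb
B/II-2 ? ·: bb|Bb|BB
B/II-3 aff I-1×I-2: Bb
B/II-4 aff ·: Bb|BB
B/III-1 ? II-2×II-1: bb|Bb
B/III-2 ? II-2×II-1: bb|Bb
B/III-3 aff II-4×II-3: Bb|BB
B/III-4 aff II-4×II-3: Bb|BB
⇒ B over [I-1,I-2,II-1,II-2,II-3,II-4,III-1,III-2,III-3,III-4]: 48 consistent
U/I-1 aff ·: Uu|UU
U/I-2 aff ·: Uu|UU
U/II-1 aff I-1×I-2: Uu|UU
U/II-2 aff ·: Uu|UU
U/II-3 ? I-1×I-2: uu|Uu|UU
U/II-4 aff ·: Uu|UU
U/III-1 aff II-2×II-1: Uu|UU
U/III-2 aff II-2×II-1: Uu|UU
U/III-3 aff II-4×II-3: Uu|UU
U/III-4 ? II-4×II-3: uu|Uu|UU
⇒ U over [I-1,I-2,II-1,II-2,II-3,II-4,III-1,III-2,III-3,III-4]: 649 consistent

III-2 ∈ {Bb UU, Bb Uu, bb UU, bb Uu}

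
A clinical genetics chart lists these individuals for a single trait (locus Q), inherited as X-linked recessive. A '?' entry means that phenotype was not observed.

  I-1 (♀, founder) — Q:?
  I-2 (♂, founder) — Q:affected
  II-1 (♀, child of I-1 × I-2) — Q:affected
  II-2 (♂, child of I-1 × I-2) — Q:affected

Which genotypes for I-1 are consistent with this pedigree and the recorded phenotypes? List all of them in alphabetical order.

Q/I-1 ? ·: X^QX^q|X^qX^q
Q/I-2 aff ·: X^qY
Q/II-1 aff I-1×I-2: X^qX^q
Q/II-2 aff I-1×I-2: X^qY
⇒ Q over [I-1,I-2,II-1,II-2]: 2 consistent

I-1 ∈ {X^QX^q, X^qX^q}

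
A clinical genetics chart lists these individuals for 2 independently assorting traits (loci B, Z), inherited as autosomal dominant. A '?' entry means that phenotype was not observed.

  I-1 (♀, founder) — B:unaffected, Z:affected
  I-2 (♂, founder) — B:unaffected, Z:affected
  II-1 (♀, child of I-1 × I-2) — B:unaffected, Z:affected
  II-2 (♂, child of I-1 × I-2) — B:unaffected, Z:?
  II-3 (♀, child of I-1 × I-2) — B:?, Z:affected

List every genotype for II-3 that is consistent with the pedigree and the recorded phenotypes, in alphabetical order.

B/I-1 un ·: bb
B/I-2 un ·: bb
B/II-1 un I-1×I-2: bb
B/II-2 un I-1×I-2: bb
B/II-3 ? I-1×I-2: bb
⇒ B over [I-1,I-2,II-1,II-2,II-3]: 1 consistent
Z/I-1 aff ·: Zz|ZZ
Z/I-2 aff ·: Zz|ZZ
Z/II-1 aff I-1×I-2: Zz|ZZ
Z/II-2 ? I-1×I-2: zz|Zz|ZZ
Z/II-3 aff I-1×I-2: Zz|ZZ
⇒ Z over [I-1,I-2,II-1,II-2,II-3]: 29 consistent

II-3 ∈ {bb ZZ, bb Zz}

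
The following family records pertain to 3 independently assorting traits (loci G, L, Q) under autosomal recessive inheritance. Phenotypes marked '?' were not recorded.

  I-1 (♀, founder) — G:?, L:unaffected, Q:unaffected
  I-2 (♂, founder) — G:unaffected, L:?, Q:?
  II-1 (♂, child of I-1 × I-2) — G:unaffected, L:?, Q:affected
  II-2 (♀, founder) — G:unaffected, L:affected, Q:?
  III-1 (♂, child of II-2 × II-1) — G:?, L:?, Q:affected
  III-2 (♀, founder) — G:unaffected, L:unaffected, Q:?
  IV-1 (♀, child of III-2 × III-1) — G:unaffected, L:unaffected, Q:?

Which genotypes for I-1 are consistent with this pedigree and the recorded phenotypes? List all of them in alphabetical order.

I-1 ∈ {GG LL Qq, GG Ll Qq, Gg LL Qq, Gg Ll Qq, gg LL Qq, gg Ll Qq}

G/I-1 ? ·: GG|Gg|gg
G/I-2 un ·: GG|Gg
G/II-1 un I-1×I-2: GG|Gg
G/II-2 un ·: GG|Gg
G/III-1 ? II-2×II-1: GG|Gg|gg
G/III-2 un ·: GG|Gg
G/IV-1 un III-2×III-1: GG|Gg
⇒ G over [I-1,I-2,II-1,II-2,III-1,III-2,IV-1]: 120 consistent
L/I-1 un ·: LL|Ll
L/I-2 ? ·: LL|Ll|ll
L/II-1 ? I-1×I-2: LL|Ll|ll
L/II-2 aff ·: ll
L/III-1 ? II-2×II-1: Ll|ll
L/III-2 un ·: LL|Ll
L/IV-1 un III-2×III-1: LL|Ll
⇒ L over [I-1,I-2,II-1,II-2,III-1,III-2,IV-1]: 50 consistent
Q/I-1 un ·: Qq
Q/I-2 ? ·: Qq|qq
Q/II-1 aff I-1×I-2: qq
Q/II-2 ? ·: Qq|qq
Q/III-1 aff II-2×II-1: qq
Q/III-2 ? ·: QQ|Qq|qq
Q/IV-1 ? III-2×III-1: Qq|qq
⇒ Q over [I-1,I-2,II-1,II-2,III-1,III-2,IV-1]: 16 consistent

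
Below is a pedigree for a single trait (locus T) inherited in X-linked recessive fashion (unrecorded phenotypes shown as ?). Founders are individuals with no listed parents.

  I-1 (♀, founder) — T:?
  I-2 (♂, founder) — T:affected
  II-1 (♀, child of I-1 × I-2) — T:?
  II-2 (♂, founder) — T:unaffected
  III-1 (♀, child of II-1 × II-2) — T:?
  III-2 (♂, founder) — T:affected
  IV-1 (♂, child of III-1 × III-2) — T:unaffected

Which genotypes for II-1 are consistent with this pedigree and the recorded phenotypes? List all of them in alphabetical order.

II-1 ∈ {X^TX^t, X^tX^t}

T/I-1 ? ·: X^TX^T|X^TX^t|X^tX^t
T/I-2 aff ·: X^tY
T/II-1 ? I-1×I-2: X^TX^t|X^tX^t
T/II-2 un ·: X^TY
T/III-1 ? II-1×II-2: X^TX^T|X^TX^t
T/III-2 aff ·: X^tY
T/IV-1 un III-1×III-2: X^TY
⇒ T over [I-1,I-2,II-1,II-2,III-1,III-2,IV-1]: 6 consistent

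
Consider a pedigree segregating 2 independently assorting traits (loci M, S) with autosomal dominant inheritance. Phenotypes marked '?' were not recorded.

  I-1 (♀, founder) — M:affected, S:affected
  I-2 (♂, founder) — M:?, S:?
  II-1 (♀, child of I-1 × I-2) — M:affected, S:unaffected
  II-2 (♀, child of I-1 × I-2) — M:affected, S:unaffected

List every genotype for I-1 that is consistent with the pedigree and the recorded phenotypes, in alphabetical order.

M/I-1 aff ·: Mm|MM
M/I-2 ? ·: mm|Mm|MM
M/II-1 aff I-1×I-2: Mm|MM
M/II-2 aff I-1×I-2: Mm|MM
⇒ M over [I-1,I-2,II-1,II-2]: 15 consistent
S/I-1 aff ·: Ss
S/I-2 ? ·: ss|Ss
S/II-1 un I-1×I-2: ss
S/II-2 un I-1×I-2: ss
⇒ S over [I-1,I-2,II-1,II-2]: 2 consistent

I-1 ∈ {MM Ss, Mm Ss}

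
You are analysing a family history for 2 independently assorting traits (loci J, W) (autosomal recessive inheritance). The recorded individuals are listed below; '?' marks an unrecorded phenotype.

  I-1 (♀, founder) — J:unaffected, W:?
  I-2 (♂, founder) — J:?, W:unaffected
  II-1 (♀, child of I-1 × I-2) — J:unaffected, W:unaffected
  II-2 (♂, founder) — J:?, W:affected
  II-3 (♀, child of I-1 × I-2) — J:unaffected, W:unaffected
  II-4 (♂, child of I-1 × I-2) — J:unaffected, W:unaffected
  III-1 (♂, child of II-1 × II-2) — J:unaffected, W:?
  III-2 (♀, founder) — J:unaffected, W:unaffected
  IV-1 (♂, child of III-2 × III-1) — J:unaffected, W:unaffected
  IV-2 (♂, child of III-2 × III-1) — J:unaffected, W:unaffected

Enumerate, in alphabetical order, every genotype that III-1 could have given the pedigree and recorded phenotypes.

J/I-1 un ·: JJ|Jj
J/I-2 ? ·: JJ|Jj|jj
J/II-1 un I-1×I-2: JJ|Jj
J/II-2 ? ·: JJ|Jj|jj
J/II-3 un I-1×I-2: JJ|Jj
J/II-4 un I-1×I-2: JJ|Jj
J/III-1 un II-1×II-2: JJ|Jj
J/III-2 un ·: JJ|Jj
J/IV-1 un III-2×III-1: JJ|Jj
J/IV-2 un III-2×III-1: JJ|Jj
⇒ J over [I-1,I-2,II-1,II-2,II-3,II-4,III-1,III-2,IV-1,IV-2]: 814 consistent
W/I-1 ? ·: WW|Ww|ww
W/I-2 un ·: WW|Ww
W/II-1 un I-1×I-2: WW|Ww
W/II-2 aff ·: ww
W/II-3 un I-1×I-2: WW|Ww
W/II-4 un I-1×I-2: WW|Ww
W/III-1 ? II-1×II-2: Ww|ww
W/III-2 un ·: WW|Ww
W/IV-1 un III-2×III-1: WW|Ww
W/IV-2 un III-2×III-1: WW|Ww
⇒ W over [I-1,I-2,II-1,II-2,II-3,II-4,III-1,III-2,IV-1,IV-2]: 244 consistent

III-1 ∈ {JJ Ww, JJ ww, Jj Ww, Jj ww}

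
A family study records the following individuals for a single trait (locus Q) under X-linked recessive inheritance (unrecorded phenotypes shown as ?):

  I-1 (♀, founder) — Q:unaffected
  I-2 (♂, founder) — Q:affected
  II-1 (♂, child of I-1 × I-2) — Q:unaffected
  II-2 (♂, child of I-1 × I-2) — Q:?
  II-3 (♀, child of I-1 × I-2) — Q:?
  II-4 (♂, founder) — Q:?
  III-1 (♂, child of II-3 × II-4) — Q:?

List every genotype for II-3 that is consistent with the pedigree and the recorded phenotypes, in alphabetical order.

Q/I-1 un ·: X^QX^Q|X^QX^q
Q/I-2 aff ·: X^qY
Q/II-1 un I-1×I-2: X^QY
Q/II-2 ? I-1×I-2: X^QY|X^qY
Q/II-3 ? I-1×I-2: X^QX^q|X^qX^q
Q/II-4 ? ·: X^QY|X^qY
Q/III-1 ? II-3×II-4: X^QY|X^qY
⇒ Q over [I-1,I-2,II-1,II-2,II-3,II-4,III-1]: 16 consistent

II-3 ∈ {X^QX^q, X^qX^q}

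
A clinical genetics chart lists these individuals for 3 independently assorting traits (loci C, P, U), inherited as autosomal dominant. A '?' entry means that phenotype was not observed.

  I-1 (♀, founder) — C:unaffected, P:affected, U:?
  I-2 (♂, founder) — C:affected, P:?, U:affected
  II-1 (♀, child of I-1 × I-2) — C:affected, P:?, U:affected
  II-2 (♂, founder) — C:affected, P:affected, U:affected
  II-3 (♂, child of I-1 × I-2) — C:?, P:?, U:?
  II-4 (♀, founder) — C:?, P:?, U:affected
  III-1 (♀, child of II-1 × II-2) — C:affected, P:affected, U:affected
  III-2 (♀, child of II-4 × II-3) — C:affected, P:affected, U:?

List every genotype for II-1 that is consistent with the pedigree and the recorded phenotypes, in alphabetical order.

II-1 ∈ {Cc PP UU, Cc PP Uu, Cc Pp UU, Cc Pp Uu, Cc pp UU, Cc pp Uu}

C/I-1 un ·: cc
C/I-2 aff ·: Cc|CC
C/II-1 aff I-1×I-2: Cc
C/II-2 aff ·: Cc|CC
C/II-3 ? I-1×I-2: cc|Cc
C/II-4 ? ·: cc|Cc|CC
C/III-1 aff II-1×II-2: Cc|CC
C/III-2 aff II-4×II-3: Cc|CC
⇒ C over [I-1,I-2,II-1,II-2,II-3,II-4,III-1,III-2]: 48 consistent
P/I-1 aff ·: Pp|PP
P/I-2 ? ·: pp|Pp|PP
P/II-1 ? I-1×I-2: pp|Pp|PP
P/II-2 aff ·: Pp|PP
P/II-3 ? I-1×I-2: pp|Pp|PP
P/II-4 ? ·: pp|Pp|PP
P/III-1 aff II-1×II-2: Pp|PP
P/III-2 aff II-4×II-3: Pp|PP
⇒ P over [I-1,I-2,II-1,II-2,II-3,II-4,III-1,III-2]: 299 consistent
U/I-1 ? ·: uu|Uu|UU
U/I-2 aff ·: Uu|UU
U/II-1 aff I-1×I-2: Uu|UU
U/II-2 aff ·: Uu|UU
U/II-3 ? I-1×I-2: uu|Uu|UU
U/II-4 aff ·: Uu|UU
U/III-1 aff II-1×II-2: Uu|UU
U/III-2 ? II-4×II-3: uu|Uu|UU
⇒ U over [I-1,I-2,II-1,II-2,II-3,II-4,III-1,III-2]: 250 consistent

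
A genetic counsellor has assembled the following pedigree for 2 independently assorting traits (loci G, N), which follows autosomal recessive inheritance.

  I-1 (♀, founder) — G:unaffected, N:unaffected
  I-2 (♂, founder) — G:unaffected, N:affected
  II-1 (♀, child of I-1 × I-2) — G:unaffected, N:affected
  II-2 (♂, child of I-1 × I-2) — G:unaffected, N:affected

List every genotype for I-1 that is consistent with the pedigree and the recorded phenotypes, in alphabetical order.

G/I-1 un ·: GG|Gg
G/I-2 un ·: GG|Gg
G/II-1 un I-1×I-2: GG|Gg
G/II-2 un I-1×I-2: GG|Gg
⇒ G over [I-1,I-2,II-1,II-2]: 13 consistent
N/I-1 un ·: Nn
N/I-2 aff ·: nn
N/II-1 aff I-1×I-2: nn
N/II-2 aff I-1×I-2: nn
⇒ N over [I-1,I-2,II-1,II-2]: 1 consistent

I-1 ∈ {GG Nn, Gg Nn}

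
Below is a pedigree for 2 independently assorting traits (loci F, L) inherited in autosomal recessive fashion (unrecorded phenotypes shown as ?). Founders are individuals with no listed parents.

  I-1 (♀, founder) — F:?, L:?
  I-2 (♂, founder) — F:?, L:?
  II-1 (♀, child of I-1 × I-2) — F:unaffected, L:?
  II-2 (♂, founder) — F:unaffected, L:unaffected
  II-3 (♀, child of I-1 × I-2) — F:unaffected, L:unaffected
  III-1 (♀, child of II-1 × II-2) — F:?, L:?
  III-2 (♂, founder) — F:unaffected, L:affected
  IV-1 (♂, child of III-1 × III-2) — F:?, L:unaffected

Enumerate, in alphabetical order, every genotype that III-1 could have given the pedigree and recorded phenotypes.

F/I-1 ? ·: FF|Ff|ff
F/I-2 ? ·: FF|Ff|ff
F/II-1 un I-1×I-2: FF|Ff
F/II-2 un ·: FF|Ff
F/II-3 un I-1×I-2: FF|Ff
F/III-1 ? II-1×II-2: FF|Ff|ff
F/III-2 un ·: FF|Ff
F/IV-1 ? III-1×III-2: FF|Ff|ff
⇒ F over [I-1,I-2,II-1,II-2,II-3,III-1,III-2,IV-1]: 267 consistent
L/I-1 ? ·: LL|Ll|ll
L/I-2 ? ·: LL|Ll|ll
L/II-1 ? I-1×I-2: LL|Ll|ll
L/II-2 un ·: LL|Ll
L/II-3 un I-1×I-2: LL|Ll
L/III-1 ? II-1×II-2: LL|Ll
L/III-2 aff ·: ll
L/IV-1 un III-1×III-2: Ll
⇒ L over [I-1,I-2,II-1,II-2,II-3,III-1,III-2,IV-1]: 69 consistent

III-1 ∈ {FF LL, FF Ll, Ff LL, Ff Ll, ff LL, ff Ll}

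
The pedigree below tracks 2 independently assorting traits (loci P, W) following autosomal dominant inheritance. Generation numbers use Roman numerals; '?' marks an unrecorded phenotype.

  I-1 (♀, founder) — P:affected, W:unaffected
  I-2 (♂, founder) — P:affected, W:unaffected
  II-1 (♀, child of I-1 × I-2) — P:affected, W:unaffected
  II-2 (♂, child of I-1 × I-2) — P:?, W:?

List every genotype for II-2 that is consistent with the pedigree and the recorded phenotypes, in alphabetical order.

II-2 ∈ {PP ww, Pp ww, pp ww}

P/I-1 aff ·: Pp|PP
P/I-2 aff ·: Pp|PP
P/II-1 aff I-1×I-2: Pp|PP
P/II-2 ? I-1×I-2: pp|Pp|PP
⇒ P over [I-1,I-2,II-1,II-2]: 15 consistent
W/I-1 un ·: ww
W/I-2 un ·: ww
W/II-1 un I-1×I-2: ww
W/II-2 ? I-1×I-2: ww
⇒ W over [I-1,I-2,II-1,II-2]: 1 consistent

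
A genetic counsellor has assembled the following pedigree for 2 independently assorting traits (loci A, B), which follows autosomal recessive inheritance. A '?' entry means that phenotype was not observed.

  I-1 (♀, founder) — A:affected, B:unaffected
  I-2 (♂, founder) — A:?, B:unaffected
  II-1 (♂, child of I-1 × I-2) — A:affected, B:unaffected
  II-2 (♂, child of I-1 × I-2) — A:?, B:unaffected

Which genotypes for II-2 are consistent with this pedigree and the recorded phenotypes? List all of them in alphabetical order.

A/I-1 aff ·: aa
A/I-2 ? ·: Aa|aa
A/II-1 aff I-1×I-2: aa
A/II-2 ? I-1×I-2: Aa|aa
⇒ A over [I-1,I-2,II-1,II-2]: 3 consistent
B/I-1 un ·: BB|Bb
B/I-2 un ·: BB|Bb
B/II-1 un I-1×I-2: BB|Bb
B/II-2 un I-1×I-2: BB|Bb
⇒ B over [I-1,I-2,II-1,II-2]: 13 consistent

II-2 ∈ {Aa BB, Aa Bb, aa BB, aa Bb}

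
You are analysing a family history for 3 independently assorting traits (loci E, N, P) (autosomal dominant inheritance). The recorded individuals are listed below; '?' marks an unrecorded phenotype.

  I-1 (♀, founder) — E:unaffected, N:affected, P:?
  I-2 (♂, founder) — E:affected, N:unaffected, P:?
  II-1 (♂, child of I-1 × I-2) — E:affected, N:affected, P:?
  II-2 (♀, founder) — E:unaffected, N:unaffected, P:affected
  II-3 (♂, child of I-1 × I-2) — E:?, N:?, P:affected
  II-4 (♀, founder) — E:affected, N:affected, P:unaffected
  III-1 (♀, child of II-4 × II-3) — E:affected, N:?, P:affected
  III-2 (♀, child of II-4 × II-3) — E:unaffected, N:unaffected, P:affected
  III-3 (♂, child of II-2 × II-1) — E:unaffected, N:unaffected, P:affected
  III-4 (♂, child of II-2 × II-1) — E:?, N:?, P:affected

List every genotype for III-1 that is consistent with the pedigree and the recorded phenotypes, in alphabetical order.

E/I-1 un ·: ee
E/I-2 aff ·: Ee|EE
E/II-1 aff I-1×I-2: Ee
E/II-2 un ·: ee
E/II-3 ? I-1×I-2: ee|Ee
E/II-4 aff ·: Ee
E/III-1 aff II-4×II-3: Ee|EE
E/III-2 un II-4×II-3: ee
E/III-3 un II-2×II-1: ee
E/III-4 ? II-2×II-1: ee|Ee
⇒ E over [I-1,I-2,II-1,II-2,II-3,II-4,III-1,III-2,III-3,III-4]: 10 consistent
N/I-1 aff ·: Nn|NN
N/I-2 un ·: nn
N/II-1 aff I-1×I-2: Nn
N/II-2 un ·: nn
N/II-3 ? I-1×I-2: nn|Nn
N/II-4 aff ·: Nn
N/III-1 ? II-4×II-3: nn|Nn|NN
N/III-2 un II-4×II-3: nn
N/III-3 un II-2×II-1: nn
N/III-4 ? II-2×II-1: nn|Nn
⇒ N over [I-1,I-2,II-1,II-2,II-3,II-4,III-1,III-2,III-3,III-4]: 16 consistent
P/I-1 ? ·: pp|Pp|PP
P/I-2 ? ·: pp|Pp|PP
P/II-1 ? I-1×I-2: pp|Pp|PP
P/II-2 aff ·: Pp|PP
P/II-3 aff I-1×I-2: Pp|PP
P/II-4 un ·: pp
P/III-1 aff II-4×II-3: Pp
P/III-2 aff II-4×II-3: Pp
P/III-3 aff II-2×II-1: Pp|PP
P/III-4 aff II-2×II-1: Pp|PP
⇒ P over [I-1,I-2,II-1,II-2,II-3,II-4,III-1,III-2,III-3,III-4]: 123 consistent

III-1 ∈ {EE NN Pp, EE Nn Pp, EE nn Pp, Ee NN Pp, Ee Nn Pp, Ee nn Pp}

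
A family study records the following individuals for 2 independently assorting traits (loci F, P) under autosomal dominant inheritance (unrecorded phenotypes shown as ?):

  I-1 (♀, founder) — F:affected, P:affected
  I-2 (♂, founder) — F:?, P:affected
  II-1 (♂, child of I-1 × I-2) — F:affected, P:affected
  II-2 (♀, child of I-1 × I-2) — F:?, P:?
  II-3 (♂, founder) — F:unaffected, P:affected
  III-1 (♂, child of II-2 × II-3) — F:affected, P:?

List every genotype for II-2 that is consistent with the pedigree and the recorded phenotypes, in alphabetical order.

II-2 ∈ {FF PP, FF Pp, FF pp, Ff PP, Ff Pp, Ff pp}

F/I-1 aff ·: Ff|FF
F/I-2 ? ·: ff|Ff|FF
F/II-1 aff I-1×I-2: Ff|FF
F/II-2 ? I-1×I-2: Ff|FF
F/II-3 un ·: ff
F/III-1 aff II-2×II-3: Ff
⇒ F over [I-1,I-2,II-1,II-2,II-3,III-1]: 15 consistent
P/I-1 aff ·: Pp|PP
P/I-2 aff ·: Pp|PP
P/II-1 aff I-1×I-2: Pp|PP
P/II-2 ? I-1×I-2: pp|Pp|PP
P/II-3 aff ·: Pp|PP
P/III-1 ? II-2×II-3: pp|Pp|PP
⇒ P over [I-1,I-2,II-1,II-2,II-3,III-1]: 57 consistent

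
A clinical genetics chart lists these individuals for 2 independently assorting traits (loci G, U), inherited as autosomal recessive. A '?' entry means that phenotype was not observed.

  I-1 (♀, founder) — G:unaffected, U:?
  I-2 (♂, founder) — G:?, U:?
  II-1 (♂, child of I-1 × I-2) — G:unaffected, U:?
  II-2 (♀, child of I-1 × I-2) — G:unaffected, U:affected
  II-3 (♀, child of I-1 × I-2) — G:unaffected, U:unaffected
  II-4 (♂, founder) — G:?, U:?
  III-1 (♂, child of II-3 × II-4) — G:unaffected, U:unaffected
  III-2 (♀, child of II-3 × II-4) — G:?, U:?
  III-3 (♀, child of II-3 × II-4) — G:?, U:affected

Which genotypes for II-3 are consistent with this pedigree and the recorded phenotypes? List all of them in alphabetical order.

G/I-1 un ·: GG|Gg
G/I-2 ? ·: GG|Gg|gg
G/II-1 un I-1×I-2: GG|Gg
G/II-2 un I-1×I-2: GG|Gg
G/II-3 un I-1×I-2: GG|Gg
G/II-4 ? ·: GG|Gg|gg
G/III-1 un II-3×II-4: GG|Gg
G/III-2 ? II-3×II-4: GG|Gg|gg
G/III-3 ? II-3×II-4: GG|Gg|gg
⇒ G over [I-1,I-2,II-1,II-2,II-3,II-4,III-1,III-2,III-3]: 550 consistent
U/I-1 ? ·: Uu|uu
U/I-2 ? ·: Uu|uu
U/II-1 ? I-1×I-2: UU|Uu|uu
U/II-2 aff I-1×I-2: uu
U/II-3 un I-1×I-2: Uu
U/II-4 ? ·: Uu|uu
U/III-1 un II-3×II-4: UU|Uu
U/III-2 ? II-3×II-4: UU|Uu|uu
U/III-3 aff II-3×II-4: uu
⇒ U over [I-1,I-2,II-1,II-2,II-3,II-4,III-1,III-2,III-3]: 56 consistent

II-3 ∈ {GG Uu, Gg Uu}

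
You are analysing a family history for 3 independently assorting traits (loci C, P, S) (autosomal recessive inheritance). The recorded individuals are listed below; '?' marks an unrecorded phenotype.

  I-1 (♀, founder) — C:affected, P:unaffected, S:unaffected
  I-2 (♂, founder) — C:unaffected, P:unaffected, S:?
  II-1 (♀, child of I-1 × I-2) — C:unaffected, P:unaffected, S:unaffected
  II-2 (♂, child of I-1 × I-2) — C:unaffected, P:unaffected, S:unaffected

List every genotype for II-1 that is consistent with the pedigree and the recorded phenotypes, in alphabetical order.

C/I-1 aff ·: cc
C/I-2 un ·: CC|Cc
C/II-1 un I-1×I-2: Cc
C/II-2 un I-1×I-2: Cc
⇒ C over [I-1,I-2,II-1,II-2]: 2 consistent
P/I-1 un ·: PP|Pp
P/I-2 un ·: PP|Pp
P/II-1 un I-1×I-2: PP|Pp
P/II-2 un I-1×I-2: PP|Pp
⇒ P over [I-1,I-2,II-1,II-2]: 13 consistent
S/I-1 un ·: SS|Ss
S/I-2 ? ·: SS|Ss|ss
S/II-1 un I-1×I-2: SS|Ss
S/II-2 un I-1×I-2: SS|Ss
⇒ S over [I-1,I-2,II-1,II-2]: 15 consistent

II-1 ∈ {Cc PP SS, Cc PP Ss, Cc Pp SS, Cc Pp Ss}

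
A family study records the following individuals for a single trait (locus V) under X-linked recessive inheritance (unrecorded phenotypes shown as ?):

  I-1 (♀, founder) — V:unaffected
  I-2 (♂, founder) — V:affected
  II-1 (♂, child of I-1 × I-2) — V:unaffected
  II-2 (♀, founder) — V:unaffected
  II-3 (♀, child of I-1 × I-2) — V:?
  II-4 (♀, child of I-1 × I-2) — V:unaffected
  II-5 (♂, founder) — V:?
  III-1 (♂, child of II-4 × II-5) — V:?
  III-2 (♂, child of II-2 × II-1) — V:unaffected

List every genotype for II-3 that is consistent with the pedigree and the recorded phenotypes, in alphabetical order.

V/I-1 un ·: X^VX^V|X^VX^v
V/I-2 aff ·: X^vY
V/II-1 un I-1×I-2: X^VY
V/II-2 un ·: X^VX^V|X^VX^v
V/II-3 ? I-1×I-2: X^VX^v|X^vX^v
V/II-4 un I-1×I-2: X^VX^v
V/II-5 ? ·: X^VY|X^vY
V/III-1 ? II-4×II-5: X^VY|X^vY
V/III-2 un II-2×II-1: X^VY
⇒ V over [I-1,I-2,II-1,II-2,II-3,II-4,II-5,III-1,III-2]: 24 consistent

II-3 ∈ {X^VX^v, X^vX^v}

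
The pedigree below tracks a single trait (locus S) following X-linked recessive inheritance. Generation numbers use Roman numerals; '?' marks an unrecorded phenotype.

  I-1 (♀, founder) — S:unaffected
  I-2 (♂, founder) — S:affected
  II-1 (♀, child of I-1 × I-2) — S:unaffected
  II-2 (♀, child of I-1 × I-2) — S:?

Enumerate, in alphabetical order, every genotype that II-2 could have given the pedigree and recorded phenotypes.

S/I-1 un ·: X^SX^S|X^SX^s
S/I-2 aff ·: X^sY
S/II-1 un I-1×I-2: X^SX^s
S/II-2 ? I-1×I-2: X^SX^s|X^sX^s
⇒ S over [I-1,I-2,II-1,II-2]: 3 consistent

II-2 ∈ {X^SX^s, X^sX^s}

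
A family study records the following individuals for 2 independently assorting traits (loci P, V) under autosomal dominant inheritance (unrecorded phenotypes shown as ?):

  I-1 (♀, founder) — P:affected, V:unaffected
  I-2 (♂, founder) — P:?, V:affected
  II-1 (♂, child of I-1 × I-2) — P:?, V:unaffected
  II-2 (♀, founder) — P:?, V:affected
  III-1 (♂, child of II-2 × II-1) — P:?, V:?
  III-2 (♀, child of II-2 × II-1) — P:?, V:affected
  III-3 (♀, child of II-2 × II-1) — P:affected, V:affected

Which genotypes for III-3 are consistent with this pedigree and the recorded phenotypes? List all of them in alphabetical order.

III-3 ∈ {PP Vv, Pp Vv}

P/I-1 aff ·: Pp|PP
P/I-2 ? ·: pp|Pp|PP
P/II-1 ? I-1×I-2: pp|Pp|PP
P/II-2 ? ·: pp|Pp|PP
P/III-1 ? II-2×II-1: pp|Pp|PP
P/III-2 ? II-2×II-1: pp|Pp|PP
P/III-3 aff II-2×II-1: Pp|PP
⇒ P over [I-1,I-2,II-1,II-2,III-1,III-2,III-3]: 200 consistent
V/I-1 un ·: vv
V/I-2 aff ·: Vv
V/II-1 un I-1×I-2: vv
V/II-2 aff ·: Vv|VV
V/III-1 ? II-2×II-1: vv|Vv
V/III-2 aff II-2×II-1: Vv
V/III-3 aff II-2×II-1: Vv
⇒ V over [I-1,I-2,II-1,II-2,III-1,III-2,III-3]: 3 consistent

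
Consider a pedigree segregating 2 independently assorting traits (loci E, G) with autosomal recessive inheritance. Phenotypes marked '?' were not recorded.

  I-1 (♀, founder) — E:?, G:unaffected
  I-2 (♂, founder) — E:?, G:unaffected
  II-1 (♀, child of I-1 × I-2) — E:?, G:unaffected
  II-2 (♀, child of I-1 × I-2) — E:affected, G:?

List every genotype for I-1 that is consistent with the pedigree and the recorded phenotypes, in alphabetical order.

I-1 ∈ {Ee GG, Ee Gg, ee GG, ee Gg}

E/I-1 ? ·: Ee|ee
E/I-2 ? ·: Ee|ee
E/II-1 ? I-1×I-2: EE|Ee|ee
E/II-2 aff I-1×I-2: ee
⇒ E over [I-1,I-2,II-1,II-2]: 8 consistent
G/I-1 un ·: GG|Gg
G/I-2 un ·: GG|Gg
G/II-1 un I-1×I-2: GG|Gg
G/II-2 ? I-1×I-2: GG|Gg|gg
⇒ G over [I-1,I-2,II-1,II-2]: 15 consistent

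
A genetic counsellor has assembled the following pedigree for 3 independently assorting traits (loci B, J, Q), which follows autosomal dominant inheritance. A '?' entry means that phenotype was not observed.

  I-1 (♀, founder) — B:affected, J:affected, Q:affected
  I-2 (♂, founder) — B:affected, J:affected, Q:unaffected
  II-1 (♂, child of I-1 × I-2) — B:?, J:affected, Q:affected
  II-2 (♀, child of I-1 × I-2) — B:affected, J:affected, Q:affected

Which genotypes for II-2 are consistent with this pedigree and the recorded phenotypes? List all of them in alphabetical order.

B/I-1 aff ·: Bb|BB
B/I-2 aff ·: Bb|BB
B/II-1 ? I-1×I-2: bb|Bb|BB
B/II-2 aff I-1×I-2: Bb|BB
⇒ B over [I-1,I-2,II-1,II-2]: 15 consistent
J/I-1 aff ·: Jj|JJ
J/I-2 aff ·: Jj|JJ
J/II-1 aff I-1×I-2: Jj|JJ
J/II-2 aff I-1×I-2: Jj|JJ
⇒ J over [I-1,I-2,II-1,II-2]: 13 consistent
Q/I-1 aff ·: Qq|QQ
Q/I-2 un ·: qq
Q/II-1 aff I-1×I-2: Qq
Q/II-2 aff I-1×I-2: Qq
⇒ Q over [I-1,I-2,II-1,II-2]: 2 consistent

II-2 ∈ {BB JJ Qq, BB Jj Qq, Bb JJ Qq, Bb Jj Qq}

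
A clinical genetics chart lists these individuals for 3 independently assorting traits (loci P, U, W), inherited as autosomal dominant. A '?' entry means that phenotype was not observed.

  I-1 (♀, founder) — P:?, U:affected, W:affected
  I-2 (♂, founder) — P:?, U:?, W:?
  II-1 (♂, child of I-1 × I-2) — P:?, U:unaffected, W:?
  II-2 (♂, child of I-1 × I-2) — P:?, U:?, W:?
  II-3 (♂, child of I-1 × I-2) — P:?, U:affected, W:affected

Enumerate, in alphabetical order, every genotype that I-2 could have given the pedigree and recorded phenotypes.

I-2 ∈ {PP Uu WW, PP Uu Ww, PP Uu ww, PP uu WW, PP uu Ww, PP uu ww, Pp Uu WW, Pp Uu Ww, Pp Uu ww, Pp uu WW, Pp uu Ww, Pp uu ww, pp Uu WW, pp Uu Ww, pp Uu ww, pp uu WW, pp uu Ww, pp uu ww}

P/I-1 ? ·: pp|Pp|PP
P/I-2 ? ·: pp|Pp|PP
P/II-1 ? I-1×I-2: pp|Pp|PP
P/II-2 ? I-1×I-2: pp|Pp|PP
P/II-3 ? I-1×I-2: pp|Pp|PP
⇒ P over [I-1,I-2,II-1,II-2,II-3]: 63 consistent
U/I-1 aff ·: Uu
U/I-2 ? ·: uu|Uu
U/II-1 un I-1×I-2: uu
U/II-2 ? I-1×I-2: uu|Uu|UU
U/II-3 aff I-1×I-2: Uu|UU
⇒ U over [I-1,I-2,II-1,II-2,II-3]: 8 consistent
W/I-1 aff ·: Ww|WW
W/I-2 ? ·: ww|Ww|WW
W/II-1 ? I-1×I-2: ww|Ww|WW
W/II-2 ? I-1×I-2: ww|Ww|WW
W/II-3 aff I-1×I-2: Ww|WW
⇒ W over [I-1,I-2,II-1,II-2,II-3]: 40 consistent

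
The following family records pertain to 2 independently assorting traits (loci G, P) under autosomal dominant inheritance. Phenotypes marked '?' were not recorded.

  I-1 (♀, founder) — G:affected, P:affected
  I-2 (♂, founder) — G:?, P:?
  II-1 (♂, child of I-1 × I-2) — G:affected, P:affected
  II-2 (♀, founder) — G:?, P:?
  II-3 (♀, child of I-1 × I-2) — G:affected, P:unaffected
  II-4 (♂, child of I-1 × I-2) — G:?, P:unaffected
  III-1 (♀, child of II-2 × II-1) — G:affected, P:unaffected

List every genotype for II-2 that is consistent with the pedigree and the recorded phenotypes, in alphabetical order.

II-2 ∈ {GG Pp, GG pp, Gg Pp, Gg pp, gg Pp, gg pp}

G/I-1 aff ·: Gg|GG
G/I-2 ? ·: gg|Gg|GG
G/II-1 aff I-1×I-2: Gg|GG
G/II-2 ? ·: gg|Gg|GG
G/II-3 aff I-1×I-2: Gg|GG
G/II-4 ? I-1×I-2: gg|Gg|GG
G/III-1 aff II-2×II-1: Gg|GG
⇒ G over [I-1,I-2,II-1,II-2,II-3,II-4,III-1]: 145 consistent
P/I-1 aff ·: Pp
P/I-2 ? ·: pp|Pp
P/II-1 aff I-1×I-2: Pp
P/II-2 ? ·: pp|Pp
P/II-3 un I-1×I-2: pp
P/II-4 un I-1×I-2: pp
P/III-1 un II-2×II-1: pp
⇒ P over [I-1,I-2,II-1,II-2,II-3,II-4,III-1]: 4 consistent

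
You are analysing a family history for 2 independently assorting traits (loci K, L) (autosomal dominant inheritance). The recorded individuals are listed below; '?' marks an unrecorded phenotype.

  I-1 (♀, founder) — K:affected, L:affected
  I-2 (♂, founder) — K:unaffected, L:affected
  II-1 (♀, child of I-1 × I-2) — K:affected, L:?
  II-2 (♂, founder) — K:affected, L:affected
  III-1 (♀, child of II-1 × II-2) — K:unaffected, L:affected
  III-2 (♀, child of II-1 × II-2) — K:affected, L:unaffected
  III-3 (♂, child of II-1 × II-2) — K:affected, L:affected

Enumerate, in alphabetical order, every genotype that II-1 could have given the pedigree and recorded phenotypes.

II-1 ∈ {Kk Ll, Kk ll}

K/I-1 aff ·: Kk|KK
K/I-2 un ·: kk
K/II-1 aff I-1×I-2: Kk
K/II-2 aff ·: Kk
K/III-1 un II-1×II-2: kk
K/III-2 aff II-1×II-2: Kk|KK
K/III-3 aff II-1×II-2: Kk|KK
⇒ K over [I-1,I-2,II-1,II-2,III-1,III-2,III-3]: 8 consistent
L/I-1 aff ·: Ll|LL
L/I-2 aff ·: Ll|LL
L/II-1 ? I-1×I-2: ll|Ll
L/II-2 aff ·: Ll
L/III-1 aff II-1×II-2: Ll|LL
L/III-2 un II-1×II-2: ll
L/III-3 aff II-1×II-2: Ll|LL
⇒ L over [I-1,I-2,II-1,II-2,III-1,III-2,III-3]: 13 consistent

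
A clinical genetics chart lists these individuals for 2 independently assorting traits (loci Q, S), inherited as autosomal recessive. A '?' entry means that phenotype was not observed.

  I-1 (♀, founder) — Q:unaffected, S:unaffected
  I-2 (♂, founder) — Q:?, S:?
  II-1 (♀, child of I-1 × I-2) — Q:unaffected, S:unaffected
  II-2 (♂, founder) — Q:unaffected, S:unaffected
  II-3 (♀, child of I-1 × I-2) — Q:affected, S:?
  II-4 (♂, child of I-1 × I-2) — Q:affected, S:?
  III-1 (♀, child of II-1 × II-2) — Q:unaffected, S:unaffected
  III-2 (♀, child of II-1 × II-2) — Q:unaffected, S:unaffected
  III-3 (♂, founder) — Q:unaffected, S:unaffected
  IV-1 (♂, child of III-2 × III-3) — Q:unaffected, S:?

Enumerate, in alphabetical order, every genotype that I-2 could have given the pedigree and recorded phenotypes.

Q/I-1 un ·: Qq
Q/I-2 ? ·: Qq|qq
Q/II-1 un I-1×I-2: QQ|Qq
Q/II-2 un ·: QQ|Qq
Q/II-3 aff I-1×I-2: qq
Q/II-4 aff I-1×I-2: qq
Q/III-1 un II-1×II-2: QQ|Qq
Q/III-2 un II-1×II-2: QQ|Qq
Q/III-3 un ·: QQ|Qq
Q/IV-1 un III-2×III-3: QQ|Qq
⇒ Q over [I-1,I-2,II-1,II-2,II-3,II-4,III-1,III-2,III-3,IV-1]: 73 consistent
S/I-1 un ·: SS|Ss
S/I-2 ? ·: SS|Ss|ss
S/II-1 un I-1×I-2: SS|Ss
S/II-2 un ·: SS|Ss
S/II-3 ? I-1×I-2: SS|Ss|ss
S/II-4 ? I-1×I-2: SS|Ss|ss
S/III-1 un II-1×II-2: SS|Ss
S/III-2 un II-1×II-2: SS|Ss
S/III-3 un ·: SS|Ss
S/IV-1 ? III-2×III-3: SS|Ss|ss
⇒ S over [I-1,I-2,II-1,II-2,II-3,II-4,III-1,III-2,III-3,IV-1]: 1046 consistent

I-2 ∈ {Qq SS, Qq Ss, Qq ss, qq SS, qq Ss, qq ss}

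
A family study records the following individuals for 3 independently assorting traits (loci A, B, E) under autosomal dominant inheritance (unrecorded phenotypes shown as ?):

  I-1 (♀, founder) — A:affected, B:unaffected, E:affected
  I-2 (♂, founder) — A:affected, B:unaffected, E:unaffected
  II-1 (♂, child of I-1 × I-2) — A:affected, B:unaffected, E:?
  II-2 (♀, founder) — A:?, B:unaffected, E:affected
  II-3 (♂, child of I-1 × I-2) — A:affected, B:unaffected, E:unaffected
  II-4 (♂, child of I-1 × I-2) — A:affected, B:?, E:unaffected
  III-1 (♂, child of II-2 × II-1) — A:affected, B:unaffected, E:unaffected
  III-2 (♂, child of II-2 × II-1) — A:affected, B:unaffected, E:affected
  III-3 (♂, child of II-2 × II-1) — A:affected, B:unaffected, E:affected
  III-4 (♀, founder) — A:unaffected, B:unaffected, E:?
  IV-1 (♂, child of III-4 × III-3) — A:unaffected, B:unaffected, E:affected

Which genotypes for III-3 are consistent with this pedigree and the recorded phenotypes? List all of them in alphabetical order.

III-3 ∈ {Aa bb EE, Aa bb Ee}

A/I-1 aff ·: Aa|AA
A/I-2 aff ·: Aa|AA
A/II-1 aff I-1×I-2: Aa|AA
A/II-2 ? ·: aa|Aa|AA
A/II-3 aff I-1×I-2: Aa|AA
A/II-4 aff I-1×I-2: Aa|AA
A/III-1 aff II-2×II-1: Aa|AA
A/III-2 aff II-2×II-1: Aa|AA
A/III-3 aff II-2×II-1: Aa
A/III-4 un ·: aa
A/IV-1 un III-4×III-3: aa
⇒ A over [I-1,I-2,II-1,II-2,II-3,II-4,III-1,III-2,III-3,III-4,IV-1]: 173 consistent
B/I-1 un ·: bb
B/I-2 un ·: bb
B/II-1 un I-1×I-2: bb
B/II-2 un ·: bb
B/II-3 un I-1×I-2: bb
B/II-4 ? I-1×I-2: bb
B/III-1 un II-2×II-1: bb
B/III-2 un II-2×II-1: bb
B/III-3 un II-2×II-1: bb
B/III-4 un ·: bb
B/IV-1 un III-4×III-3: bb
⇒ B over [I-1,I-2,II-1,II-2,II-3,II-4,III-1,III-2,III-3,III-4,IV-1]: 1 consistent
E/I-1 aff ·: Ee
E/I-2 un ·: ee
E/II-1 ? I-1×I-2: ee|Ee
E/II-2 aff ·: Ee
E/II-3 un I-1×I-2: ee
E/II-4 un I-1×I-2: ee
E/III-1 un II-2×II-1: ee
E/III-2 aff II-2×II-1: Ee|EE
E/III-3 aff II-2×II-1: Ee|EE
E/III-4 ? ·: ee|Ee|EE
E/IV-1 aff III-4×III-3: Ee|EE
⇒ E over [I-1,I-2,II-1,II-2,II-3,II-4,III-1,III-2,III-3,III-4,IV-1]: 23 consistent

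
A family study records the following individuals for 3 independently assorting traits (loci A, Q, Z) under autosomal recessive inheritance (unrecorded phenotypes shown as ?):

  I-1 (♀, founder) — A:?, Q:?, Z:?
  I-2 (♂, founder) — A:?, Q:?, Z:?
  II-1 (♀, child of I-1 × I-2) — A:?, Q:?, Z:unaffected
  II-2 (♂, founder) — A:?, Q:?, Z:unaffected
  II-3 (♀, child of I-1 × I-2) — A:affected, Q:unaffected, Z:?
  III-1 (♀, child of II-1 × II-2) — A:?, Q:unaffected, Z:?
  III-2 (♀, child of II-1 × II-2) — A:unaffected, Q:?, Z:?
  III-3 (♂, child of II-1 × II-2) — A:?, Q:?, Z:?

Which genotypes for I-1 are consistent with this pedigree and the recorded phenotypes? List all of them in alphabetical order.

A/I-1 ? ·: Aa|aa
A/I-2 ? ·: Aa|aa
A/II-1 ? I-1×I-2: AA|Aa|aa
A/II-2 ? ·: AA|Aa|aa
A/II-3 aff I-1×I-2: aa
A/III-1 ? II-1×II-2: AA|Aa|aa
A/III-2 un II-1×II-2: AA|Aa
A/III-3 ? II-1×II-2: AA|Aa|aa
⇒ A over [I-1,I-2,II-1,II-2,II-3,III-1,III-2,III-3]: 120 consistent
Q/I-1 ? ·: QQ|Qq|qq
Q/I-2 ? ·: QQ|Qq|qq
Q/II-1 ? I-1×I-2: QQ|Qq|qq
Q/II-2 ? ·: QQ|Qq|qq
Q/II-3 un I-1×I-2: QQ|Qq
Q/III-1 un II-1×II-2: QQ|Qq
Q/III-2 ? II-1×II-2: QQ|Qq|qq
Q/III-3 ? II-1×II-2: QQ|Qq|qq
⇒ Q over [I-1,I-2,II-1,II-2,II-3,III-1,III-2,III-3]: 390 consistent
Z/I-1 ? ·: ZZ|Zz|zz
Z/I-2 ? ·: ZZ|Zz|zz
Z/II-1 un I-1×I-2: ZZ|Zz
Z/II-2 un ·: ZZ|Zz
Z/II-3 ? I-1×I-2: ZZ|Zz|zz
Z/III-1 ? II-1×II-2: ZZ|Zz|zz
Z/III-2 ? II-1×II-2: ZZ|Zz|zz
Z/III-3 ? II-1×II-2: ZZ|Zz|zz
⇒ Z over [I-1,I-2,II-1,II-2,II-3,III-1,III-2,III-3]: 527 consistent

I-1 ∈ {Aa QQ ZZ, Aa QQ Zz, Aa QQ zz, Aa Qq ZZ, Aa Qq Zz, Aa Qq zz, Aa qq ZZ, Aa qq Zz, Aa qq zz, aa QQ ZZ, aa QQ Zz, aa QQ zz, aa Qq ZZ, aa Qq Zz, aa Qq zz, aa qq ZZ, aa qq Zz, aa qq zz}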